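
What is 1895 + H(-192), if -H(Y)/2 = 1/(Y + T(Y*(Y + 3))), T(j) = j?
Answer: 34200959/18048 ≈ 1895.0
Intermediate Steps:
H(Y) = -2/(Y + Y*(3 + Y)) (H(Y) = -2/(Y + Y*(Y + 3)) = -2/(Y + Y*(3 + Y)))
1895 + H(-192) = 1895 - 2/(-192*(4 - 192)) = 1895 - 2*(-1/192)/(-188) = 1895 - 2*(-1/192)*(-1/188) = 1895 - 1/18048 = 34200959/18048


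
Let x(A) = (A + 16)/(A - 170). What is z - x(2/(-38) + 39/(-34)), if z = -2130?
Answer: -78519263/36865 ≈ -2129.9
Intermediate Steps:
x(A) = (16 + A)/(-170 + A)
z - x(2/(-38) + 39/(-34)) = -2130 - (16 + (2/(-38) + 39/(-34)))/(-170 + (2/(-38) + 39/(-34))) = -2130 - (16 + (2*(-1/38) + 39*(-1/34)))/(-170 + (2*(-1/38) + 39*(-1/34))) = -2130 - (16 + (-1/19 - 39/34))/(-170 + (-1/19 - 39/34)) = -2130 - (16 - 775/646)/(-170 - 775/646) = -2130 - 9561/((-110595/646)*646) = -2130 - (-646)*9561/(110595*646) = -2130 - 1*(-3187/36865) = -2130 + 3187/36865 = -78519263/36865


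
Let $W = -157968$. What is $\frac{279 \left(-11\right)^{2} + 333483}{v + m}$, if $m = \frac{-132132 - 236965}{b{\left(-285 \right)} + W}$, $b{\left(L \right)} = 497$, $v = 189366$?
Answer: $\frac{57829964982}{29820022483} \approx 1.9393$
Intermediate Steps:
$m = \frac{369097}{157471}$ ($m = \frac{-132132 - 236965}{497 - 157968} = - \frac{369097}{-157471} = \left(-369097\right) \left(- \frac{1}{157471}\right) = \frac{369097}{157471} \approx 2.3439$)
$\frac{279 \left(-11\right)^{2} + 333483}{v + m} = \frac{279 \left(-11\right)^{2} + 333483}{189366 + \frac{369097}{157471}} = \frac{279 \cdot 121 + 333483}{\frac{29820022483}{157471}} = \left(33759 + 333483\right) \frac{157471}{29820022483} = 367242 \cdot \frac{157471}{29820022483} = \frac{57829964982}{29820022483}$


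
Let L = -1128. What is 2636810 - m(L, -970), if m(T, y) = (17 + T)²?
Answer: 1402489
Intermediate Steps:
2636810 - m(L, -970) = 2636810 - (17 - 1128)² = 2636810 - 1*(-1111)² = 2636810 - 1*1234321 = 2636810 - 1234321 = 1402489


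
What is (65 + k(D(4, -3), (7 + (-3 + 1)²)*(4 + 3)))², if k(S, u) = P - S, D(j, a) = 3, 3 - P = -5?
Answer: 4900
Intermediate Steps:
P = 8 (P = 3 - 1*(-5) = 3 + 5 = 8)
k(S, u) = 8 - S
(65 + k(D(4, -3), (7 + (-3 + 1)²)*(4 + 3)))² = (65 + (8 - 1*3))² = (65 + (8 - 3))² = (65 + 5)² = 70² = 4900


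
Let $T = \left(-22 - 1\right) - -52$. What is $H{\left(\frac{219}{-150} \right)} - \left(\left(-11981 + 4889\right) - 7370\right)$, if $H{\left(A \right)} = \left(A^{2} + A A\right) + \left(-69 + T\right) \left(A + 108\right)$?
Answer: $\frac{12755829}{1250} \approx 10205.0$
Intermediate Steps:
$T = 29$ ($T = \left(-22 - 1\right) + 52 = -23 + 52 = 29$)
$H{\left(A \right)} = -4320 - 40 A + 2 A^{2}$ ($H{\left(A \right)} = \left(A^{2} + A A\right) + \left(-69 + 29\right) \left(A + 108\right) = \left(A^{2} + A^{2}\right) - 40 \left(108 + A\right) = 2 A^{2} - \left(4320 + 40 A\right) = -4320 - 40 A + 2 A^{2}$)
$H{\left(\frac{219}{-150} \right)} - \left(\left(-11981 + 4889\right) - 7370\right) = \left(-4320 - 40 \frac{219}{-150} + 2 \left(\frac{219}{-150}\right)^{2}\right) - \left(\left(-11981 + 4889\right) - 7370\right) = \left(-4320 - 40 \cdot 219 \left(- \frac{1}{150}\right) + 2 \left(219 \left(- \frac{1}{150}\right)\right)^{2}\right) - \left(-7092 - 7370\right) = \left(-4320 - - \frac{292}{5} + 2 \left(- \frac{73}{50}\right)^{2}\right) - -14462 = \left(-4320 + \frac{292}{5} + 2 \cdot \frac{5329}{2500}\right) + 14462 = \left(-4320 + \frac{292}{5} + \frac{5329}{1250}\right) + 14462 = - \frac{5321671}{1250} + 14462 = \frac{12755829}{1250}$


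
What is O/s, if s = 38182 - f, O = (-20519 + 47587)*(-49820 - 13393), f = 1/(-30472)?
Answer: -52139099876448/1163481905 ≈ -44813.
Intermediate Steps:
f = -1/30472 ≈ -3.2817e-5
O = -1711049484 (O = 27068*(-63213) = -1711049484)
s = 1163481905/30472 (s = 38182 - 1*(-1/30472) = 38182 + 1/30472 = 1163481905/30472 ≈ 38182.)
O/s = -1711049484/1163481905/30472 = -1711049484*30472/1163481905 = -52139099876448/1163481905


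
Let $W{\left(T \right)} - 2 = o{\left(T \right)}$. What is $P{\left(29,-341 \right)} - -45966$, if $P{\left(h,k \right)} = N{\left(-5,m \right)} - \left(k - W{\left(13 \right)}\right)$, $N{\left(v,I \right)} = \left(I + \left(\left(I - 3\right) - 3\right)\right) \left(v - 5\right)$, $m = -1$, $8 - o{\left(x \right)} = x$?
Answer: $46384$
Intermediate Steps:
$o{\left(x \right)} = 8 - x$
$W{\left(T \right)} = 10 - T$ ($W{\left(T \right)} = 2 - \left(-8 + T\right) = 10 - T$)
$N{\left(v,I \right)} = \left(-6 + 2 I\right) \left(-5 + v\right)$ ($N{\left(v,I \right)} = \left(I + \left(\left(-3 + I\right) - 3\right)\right) \left(-5 + v\right) = \left(I + \left(-6 + I\right)\right) \left(-5 + v\right) = \left(-6 + 2 I\right) \left(-5 + v\right)$)
$P{\left(h,k \right)} = 77 - k$ ($P{\left(h,k \right)} = \left(30 - -10 - -30 + 2 \left(-1\right) \left(-5\right)\right) - \left(3 + k\right) = \left(30 + 10 + 30 + 10\right) - \left(3 + k\right) = 80 - \left(3 + k\right) = 77 - k$)
$P{\left(29,-341 \right)} - -45966 = \left(77 - -341\right) - -45966 = \left(77 + 341\right) + 45966 = 418 + 45966 = 46384$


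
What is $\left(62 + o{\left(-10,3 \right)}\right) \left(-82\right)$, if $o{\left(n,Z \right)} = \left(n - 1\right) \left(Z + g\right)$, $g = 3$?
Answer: $328$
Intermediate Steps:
$o{\left(n,Z \right)} = \left(-1 + n\right) \left(3 + Z\right)$ ($o{\left(n,Z \right)} = \left(n - 1\right) \left(Z + 3\right) = \left(-1 + n\right) \left(3 + Z\right)$)
$\left(62 + o{\left(-10,3 \right)}\right) \left(-82\right) = \left(62 + \left(-3 - 3 + 3 \left(-10\right) + 3 \left(-10\right)\right)\right) \left(-82\right) = \left(62 - 66\right) \left(-82\right) = \left(-4\right) \left(-82\right) = 328$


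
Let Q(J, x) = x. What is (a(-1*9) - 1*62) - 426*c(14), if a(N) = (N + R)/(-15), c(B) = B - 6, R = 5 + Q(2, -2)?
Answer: -17348/5 ≈ -3469.6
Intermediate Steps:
R = 3 (R = 5 - 2 = 3)
c(B) = -6 + B
a(N) = -⅕ - N/15 (a(N) = (N + 3)/(-15) = -(3 + N)/15 = -⅕ - N/15)
(a(-1*9) - 1*62) - 426*c(14) = ((-⅕ - (-1)*9/15) - 1*62) - 426*(-6 + 14) = ((-⅕ - 1/15*(-9)) - 62) - 426*8 = ((-⅕ + ⅗) - 62) - 3408 = (⅖ - 62) - 3408 = -308/5 - 3408 = -17348/5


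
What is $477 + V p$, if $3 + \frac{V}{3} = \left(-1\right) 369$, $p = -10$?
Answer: $11637$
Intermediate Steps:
$V = -1116$ ($V = -9 + 3 \left(\left(-1\right) 369\right) = -9 + 3 \left(-369\right) = -9 - 1107 = -1116$)
$477 + V p = 477 - -11160 = 477 + 11160 = 11637$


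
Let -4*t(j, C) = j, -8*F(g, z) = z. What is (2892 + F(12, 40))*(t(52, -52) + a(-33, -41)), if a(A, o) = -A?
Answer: 57740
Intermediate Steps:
F(g, z) = -z/8
t(j, C) = -j/4
(2892 + F(12, 40))*(t(52, -52) + a(-33, -41)) = (2892 - ⅛*40)*(-¼*52 - 1*(-33)) = (2892 - 5)*(-13 + 33) = 2887*20 = 57740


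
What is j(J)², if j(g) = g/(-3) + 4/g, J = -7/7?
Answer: 121/9 ≈ 13.444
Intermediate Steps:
J = -1 (J = -7*⅐ = -1)
j(g) = 4/g - g/3 (j(g) = g*(-⅓) + 4/g = -g/3 + 4/g = 4/g - g/3)
j(J)² = (4/(-1) - ⅓*(-1))² = (4*(-1) + ⅓)² = (-4 + ⅓)² = (-11/3)² = 121/9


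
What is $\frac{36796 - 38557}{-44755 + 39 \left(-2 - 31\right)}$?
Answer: $\frac{1761}{46042} \approx 0.038248$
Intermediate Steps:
$\frac{36796 - 38557}{-44755 + 39 \left(-2 - 31\right)} = - \frac{1761}{-44755 + 39 \left(-33\right)} = - \frac{1761}{-44755 - 1287} = - \frac{1761}{-46042} = \left(-1761\right) \left(- \frac{1}{46042}\right) = \frac{1761}{46042}$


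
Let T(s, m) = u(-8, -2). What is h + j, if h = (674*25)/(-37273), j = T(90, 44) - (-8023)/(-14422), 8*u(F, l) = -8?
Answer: -1079603185/537551206 ≈ -2.0084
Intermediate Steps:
u(F, l) = -1 (u(F, l) = (⅛)*(-8) = -1)
T(s, m) = -1
j = -22445/14422 (j = -1 - (-8023)/(-14422) = -1 - (-8023)*(-1)/14422 = -1 - 1*8023/14422 = -1 - 8023/14422 = -22445/14422 ≈ -1.5563)
h = -16850/37273 (h = 16850*(-1/37273) = -16850/37273 ≈ -0.45207)
h + j = -16850/37273 - 22445/14422 = -1079603185/537551206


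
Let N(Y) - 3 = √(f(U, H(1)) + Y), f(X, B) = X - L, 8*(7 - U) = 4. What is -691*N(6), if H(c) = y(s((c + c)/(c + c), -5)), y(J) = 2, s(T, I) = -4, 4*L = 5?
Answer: -2073 - 2073*√5/2 ≈ -4390.7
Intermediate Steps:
U = 13/2 (U = 7 - ⅛*4 = 7 - ½ = 13/2 ≈ 6.5000)
L = 5/4 (L = (¼)*5 = 5/4 ≈ 1.2500)
H(c) = 2
f(X, B) = -5/4 + X (f(X, B) = X - 1*5/4 = X - 5/4 = -5/4 + X)
N(Y) = 3 + √(21/4 + Y) (N(Y) = 3 + √((-5/4 + 13/2) + Y) = 3 + √(21/4 + Y))
-691*N(6) = -691*(3 + √(21 + 4*6)/2) = -691*(3 + √(21 + 24)/2) = -691*(3 + √45/2) = -691*(3 + (3*√5)/2) = -691*(3 + 3*√5/2) = -2073 - 2073*√5/2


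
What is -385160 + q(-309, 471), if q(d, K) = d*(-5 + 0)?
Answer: -383615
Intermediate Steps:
q(d, K) = -5*d (q(d, K) = d*(-5) = -5*d)
-385160 + q(-309, 471) = -385160 - 5*(-309) = -385160 + 1545 = -383615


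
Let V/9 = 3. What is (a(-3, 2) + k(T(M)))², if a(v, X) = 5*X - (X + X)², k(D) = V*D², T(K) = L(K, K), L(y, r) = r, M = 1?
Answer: 441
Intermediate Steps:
V = 27 (V = 9*3 = 27)
T(K) = K
k(D) = 27*D²
a(v, X) = -4*X² + 5*X (a(v, X) = 5*X - (2*X)² = 5*X - 4*X² = -4*X² + 5*X)
(a(-3, 2) + k(T(M)))² = (2*(5 - 4*2) + 27*1²)² = (2*(5 - 8) + 27*1)² = (2*(-3) + 27)² = (-6 + 27)² = 21² = 441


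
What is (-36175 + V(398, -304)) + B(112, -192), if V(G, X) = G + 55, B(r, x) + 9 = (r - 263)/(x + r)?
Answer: -2858329/80 ≈ -35729.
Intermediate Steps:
B(r, x) = -9 + (-263 + r)/(r + x) (B(r, x) = -9 + (r - 263)/(x + r) = -9 + (-263 + r)/(r + x))
V(G, X) = 55 + G
(-36175 + V(398, -304)) + B(112, -192) = (-36175 + (55 + 398)) + (-263 - 9*(-192) - 8*112)/(112 - 192) = (-36175 + 453) + (-263 + 1728 - 896)/(-80) = -35722 - 1/80*569 = -35722 - 569/80 = -2858329/80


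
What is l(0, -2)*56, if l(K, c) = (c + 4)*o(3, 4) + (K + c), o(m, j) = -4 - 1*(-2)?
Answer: -336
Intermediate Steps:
o(m, j) = -2 (o(m, j) = -4 + 2 = -2)
l(K, c) = -8 + K - c (l(K, c) = (c + 4)*(-2) + (K + c) = (4 + c)*(-2) + (K + c) = (-8 - 2*c) + (K + c) = -8 + K - c)
l(0, -2)*56 = (-8 + 0 - 1*(-2))*56 = (-8 + 0 + 2)*56 = -6*56 = -336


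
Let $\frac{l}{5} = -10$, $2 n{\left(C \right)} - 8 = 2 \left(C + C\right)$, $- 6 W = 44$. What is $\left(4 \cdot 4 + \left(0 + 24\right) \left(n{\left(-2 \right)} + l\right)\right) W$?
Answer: $\frac{26048}{3} \approx 8682.7$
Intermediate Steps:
$W = - \frac{22}{3}$ ($W = \left(- \frac{1}{6}\right) 44 = - \frac{22}{3} \approx -7.3333$)
$n{\left(C \right)} = 4 + 2 C$ ($n{\left(C \right)} = 4 + \frac{2 \left(C + C\right)}{2} = 4 + \frac{2 \cdot 2 C}{2} = 4 + \frac{4 C}{2} = 4 + 2 C$)
$l = -50$ ($l = 5 \left(-10\right) = -50$)
$\left(4 \cdot 4 + \left(0 + 24\right) \left(n{\left(-2 \right)} + l\right)\right) W = \left(4 \cdot 4 + \left(0 + 24\right) \left(\left(4 + 2 \left(-2\right)\right) - 50\right)\right) \left(- \frac{22}{3}\right) = \left(16 + 24 \left(\left(4 - 4\right) - 50\right)\right) \left(- \frac{22}{3}\right) = \left(16 + 24 \left(0 - 50\right)\right) \left(- \frac{22}{3}\right) = \left(16 + 24 \left(-50\right)\right) \left(- \frac{22}{3}\right) = \left(16 - 1200\right) \left(- \frac{22}{3}\right) = \left(-1184\right) \left(- \frac{22}{3}\right) = \frac{26048}{3}$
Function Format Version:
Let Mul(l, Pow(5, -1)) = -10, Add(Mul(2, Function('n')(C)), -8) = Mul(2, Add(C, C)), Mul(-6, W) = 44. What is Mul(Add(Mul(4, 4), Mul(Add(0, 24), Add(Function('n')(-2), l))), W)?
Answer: Rational(26048, 3) ≈ 8682.7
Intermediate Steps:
W = Rational(-22, 3) (W = Mul(Rational(-1, 6), 44) = Rational(-22, 3) ≈ -7.3333)
Function('n')(C) = Add(4, Mul(2, C)) (Function('n')(C) = Add(4, Mul(Rational(1, 2), Mul(2, Add(C, C)))) = Add(4, Mul(Rational(1, 2), Mul(2, Mul(2, C)))) = Add(4, Mul(Rational(1, 2), Mul(4, C))) = Add(4, Mul(2, C)))
l = -50 (l = Mul(5, -10) = -50)
Mul(Add(Mul(4, 4), Mul(Add(0, 24), Add(Function('n')(-2), l))), W) = Mul(Add(Mul(4, 4), Mul(Add(0, 24), Add(Add(4, Mul(2, -2)), -50))), Rational(-22, 3)) = Mul(Add(16, Mul(24, Add(Add(4, -4), -50))), Rational(-22, 3)) = Mul(Add(16, Mul(24, Add(0, -50))), Rational(-22, 3)) = Mul(Add(16, Mul(24, -50)), Rational(-22, 3)) = Mul(Add(16, -1200), Rational(-22, 3)) = Mul(-1184, Rational(-22, 3)) = Rational(26048, 3)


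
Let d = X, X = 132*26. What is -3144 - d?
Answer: -6576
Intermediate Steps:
X = 3432
d = 3432
-3144 - d = -3144 - 1*3432 = -3144 - 3432 = -6576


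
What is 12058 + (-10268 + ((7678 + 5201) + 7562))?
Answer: 22231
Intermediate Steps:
12058 + (-10268 + ((7678 + 5201) + 7562)) = 12058 + (-10268 + (12879 + 7562)) = 12058 + (-10268 + 20441) = 12058 + 10173 = 22231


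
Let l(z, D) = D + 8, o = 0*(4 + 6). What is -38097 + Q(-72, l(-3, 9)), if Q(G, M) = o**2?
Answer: -38097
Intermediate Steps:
o = 0 (o = 0*10 = 0)
l(z, D) = 8 + D
Q(G, M) = 0 (Q(G, M) = 0**2 = 0)
-38097 + Q(-72, l(-3, 9)) = -38097 + 0 = -38097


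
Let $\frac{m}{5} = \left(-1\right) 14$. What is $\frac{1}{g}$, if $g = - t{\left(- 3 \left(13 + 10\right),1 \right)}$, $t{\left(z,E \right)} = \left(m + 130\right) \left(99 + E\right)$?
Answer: $- \frac{1}{6000} \approx -0.00016667$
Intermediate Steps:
$m = -70$ ($m = 5 \left(\left(-1\right) 14\right) = 5 \left(-14\right) = -70$)
$t{\left(z,E \right)} = 5940 + 60 E$ ($t{\left(z,E \right)} = \left(-70 + 130\right) \left(99 + E\right) = 60 \left(99 + E\right) = 5940 + 60 E$)
$g = -6000$ ($g = - (5940 + 60 \cdot 1) = - (5940 + 60) = \left(-1\right) 6000 = -6000$)
$\frac{1}{g} = \frac{1}{-6000} = - \frac{1}{6000}$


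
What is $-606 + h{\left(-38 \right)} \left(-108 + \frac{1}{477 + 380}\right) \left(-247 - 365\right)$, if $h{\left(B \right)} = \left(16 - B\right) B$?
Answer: $- \frac{116233309662}{857} \approx -1.3563 \cdot 10^{8}$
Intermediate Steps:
$h{\left(B \right)} = B \left(16 - B\right)$
$-606 + h{\left(-38 \right)} \left(-108 + \frac{1}{477 + 380}\right) \left(-247 - 365\right) = -606 + - 38 \left(16 - -38\right) \left(-108 + \frac{1}{477 + 380}\right) \left(-247 - 365\right) = -606 + - 38 \left(16 + 38\right) \left(-108 + \frac{1}{857}\right) \left(-612\right) = -606 + \left(-38\right) 54 \left(-108 + \frac{1}{857}\right) \left(-612\right) = -606 - 2052 \left(\left(- \frac{92555}{857}\right) \left(-612\right)\right) = -606 - \frac{116232790320}{857} = - \frac{116233309662}{857}$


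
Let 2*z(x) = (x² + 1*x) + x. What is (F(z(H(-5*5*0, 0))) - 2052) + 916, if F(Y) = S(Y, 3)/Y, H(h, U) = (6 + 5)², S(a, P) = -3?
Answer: -5635698/4961 ≈ -1136.0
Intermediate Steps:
H(h, U) = 121 (H(h, U) = 11² = 121)
z(x) = x + x²/2 (z(x) = ((x² + 1*x) + x)/2 = ((x² + x) + x)/2 = ((x + x²) + x)/2 = (x² + 2*x)/2 = x + x²/2)
F(Y) = -3/Y
(F(z(H(-5*5*0, 0))) - 2052) + 916 = (-3*2/(121*(2 + 121)) - 2052) + 916 = (-3/((½)*121*123) - 2052) + 916 = (-3/14883/2 - 2052) + 916 = (-3*2/14883 - 2052) + 916 = (-2/4961 - 2052) + 916 = -10179974/4961 + 916 = -5635698/4961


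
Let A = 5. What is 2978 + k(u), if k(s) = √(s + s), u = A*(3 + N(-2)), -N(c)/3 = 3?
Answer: 2978 + 2*I*√15 ≈ 2978.0 + 7.746*I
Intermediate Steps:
N(c) = -9 (N(c) = -3*3 = -9)
u = -30 (u = 5*(3 - 9) = 5*(-6) = -30)
k(s) = √2*√s (k(s) = √(2*s) = √2*√s)
2978 + k(u) = 2978 + √2*√(-30) = 2978 + √2*(I*√30) = 2978 + 2*I*√15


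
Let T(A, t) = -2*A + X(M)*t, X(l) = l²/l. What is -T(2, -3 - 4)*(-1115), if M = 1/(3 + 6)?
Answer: -47945/9 ≈ -5327.2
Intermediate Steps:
M = ⅑ (M = 1/9 = ⅑ ≈ 0.11111)
X(l) = l
T(A, t) = -2*A + t/9
-T(2, -3 - 4)*(-1115) = -(-2*2 + (-3 - 4)/9)*(-1115) = -(-4 + (⅑)*(-7))*(-1115) = -(-4 - 7/9)*(-1115) = -1*(-43/9)*(-1115) = (43/9)*(-1115) = -47945/9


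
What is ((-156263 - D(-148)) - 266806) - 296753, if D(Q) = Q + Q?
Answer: -719526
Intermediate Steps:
D(Q) = 2*Q
((-156263 - D(-148)) - 266806) - 296753 = ((-156263 - 2*(-148)) - 266806) - 296753 = ((-156263 - 1*(-296)) - 266806) - 296753 = ((-156263 + 296) - 266806) - 296753 = (-155967 - 266806) - 296753 = -422773 - 296753 = -719526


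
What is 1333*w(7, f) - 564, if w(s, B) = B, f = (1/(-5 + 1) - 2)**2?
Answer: 98949/16 ≈ 6184.3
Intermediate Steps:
f = 81/16 (f = (1/(-4) - 2)**2 = (-1/4 - 2)**2 = (-9/4)**2 = 81/16 ≈ 5.0625)
1333*w(7, f) - 564 = 1333*(81/16) - 564 = 107973/16 - 564 = 98949/16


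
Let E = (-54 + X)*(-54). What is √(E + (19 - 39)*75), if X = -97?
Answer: √6654 ≈ 81.572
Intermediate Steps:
E = 8154 (E = (-54 - 97)*(-54) = -151*(-54) = 8154)
√(E + (19 - 39)*75) = √(8154 + (19 - 39)*75) = √(8154 - 20*75) = √(8154 - 1500) = √6654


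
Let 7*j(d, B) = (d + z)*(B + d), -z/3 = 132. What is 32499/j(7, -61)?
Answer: 25277/2334 ≈ 10.830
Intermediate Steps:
z = -396 (z = -3*132 = -396)
j(d, B) = (-396 + d)*(B + d)/7 (j(d, B) = ((d - 396)*(B + d))/7 = ((-396 + d)*(B + d))/7 = (-396 + d)*(B + d)/7)
32499/j(7, -61) = 32499/(-396/7*(-61) - 396/7*7 + (⅐)*7² + (⅐)*(-61)*7) = 32499/(24156/7 - 396 + (⅐)*49 - 61) = 32499/(24156/7 - 396 + 7 - 61) = 32499/(21006/7) = 32499*(7/21006) = 25277/2334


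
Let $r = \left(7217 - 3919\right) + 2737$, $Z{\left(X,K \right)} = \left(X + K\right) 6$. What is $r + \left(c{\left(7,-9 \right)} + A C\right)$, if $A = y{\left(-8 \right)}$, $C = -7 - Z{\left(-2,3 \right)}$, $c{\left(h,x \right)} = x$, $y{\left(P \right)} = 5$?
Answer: $5961$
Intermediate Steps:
$Z{\left(X,K \right)} = 6 K + 6 X$ ($Z{\left(X,K \right)} = \left(K + X\right) 6 = 6 K + 6 X$)
$C = -13$ ($C = -7 - \left(6 \cdot 3 + 6 \left(-2\right)\right) = -7 - \left(18 - 12\right) = -7 - 6 = -13$)
$A = 5$
$r = 6035$ ($r = 3298 + 2737 = 6035$)
$r + \left(c{\left(7,-9 \right)} + A C\right) = 6035 + \left(-9 + 5 \left(-13\right)\right) = 6035 - 74 = 5961$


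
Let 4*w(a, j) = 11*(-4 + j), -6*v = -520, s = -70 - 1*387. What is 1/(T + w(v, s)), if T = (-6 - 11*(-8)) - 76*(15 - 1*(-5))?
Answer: -4/10823 ≈ -0.00036958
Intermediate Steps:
s = -457 (s = -70 - 387 = -457)
v = 260/3 (v = -1/6*(-520) = 260/3 ≈ 86.667)
w(a, j) = -11 + 11*j/4 (w(a, j) = (11*(-4 + j))/4 = (-44 + 11*j)/4 = -11 + 11*j/4)
T = -1438 (T = (-6 + 88) - 76*(15 + 5) = 82 - 76*20 = 82 - 1520 = -1438)
1/(T + w(v, s)) = 1/(-1438 + (-11 + (11/4)*(-457))) = 1/(-1438 + (-11 - 5027/4)) = 1/(-1438 - 5071/4) = 1/(-10823/4) = -4/10823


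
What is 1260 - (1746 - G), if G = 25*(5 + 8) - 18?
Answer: -179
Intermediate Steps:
G = 307 (G = 25*13 - 18 = 325 - 18 = 307)
1260 - (1746 - G) = 1260 - (1746 - 1*307) = 1260 - (1746 - 307) = 1260 - 1*1439 = 1260 - 1439 = -179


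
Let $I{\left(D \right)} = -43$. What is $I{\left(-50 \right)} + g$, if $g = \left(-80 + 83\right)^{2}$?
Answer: $-34$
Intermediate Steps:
$g = 9$ ($g = 3^{2} = 9$)
$I{\left(-50 \right)} + g = -43 + 9 = -34$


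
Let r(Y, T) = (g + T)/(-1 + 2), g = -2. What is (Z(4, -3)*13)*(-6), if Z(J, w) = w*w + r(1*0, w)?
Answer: -312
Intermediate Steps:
r(Y, T) = -2 + T (r(Y, T) = (-2 + T)/(-1 + 2) = (-2 + T)/1 = (-2 + T)*1 = -2 + T)
Z(J, w) = -2 + w + w² (Z(J, w) = w*w + (-2 + w) = w² + (-2 + w) = -2 + w + w²)
(Z(4, -3)*13)*(-6) = ((-2 - 3 + (-3)²)*13)*(-6) = ((-2 - 3 + 9)*13)*(-6) = (4*13)*(-6) = 52*(-6) = -312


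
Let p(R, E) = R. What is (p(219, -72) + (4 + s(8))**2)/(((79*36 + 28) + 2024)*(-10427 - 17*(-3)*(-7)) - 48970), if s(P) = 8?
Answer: -363/52847434 ≈ -6.8688e-6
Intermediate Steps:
(p(219, -72) + (4 + s(8))**2)/(((79*36 + 28) + 2024)*(-10427 - 17*(-3)*(-7)) - 48970) = (219 + (4 + 8)**2)/(((79*36 + 28) + 2024)*(-10427 - 17*(-3)*(-7)) - 48970) = (219 + 12**2)/(((2844 + 28) + 2024)*(-10427 + 51*(-7)) - 48970) = (219 + 144)/((2872 + 2024)*(-10427 - 357) - 48970) = 363/(4896*(-10784) - 48970) = 363/(-52798464 - 48970) = 363/(-52847434) = 363*(-1/52847434) = -363/52847434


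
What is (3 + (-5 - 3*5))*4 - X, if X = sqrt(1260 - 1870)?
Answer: -68 - I*sqrt(610) ≈ -68.0 - 24.698*I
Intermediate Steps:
X = I*sqrt(610) (X = sqrt(-610) = I*sqrt(610) ≈ 24.698*I)
(3 + (-5 - 3*5))*4 - X = (3 + (-5 - 3*5))*4 - I*sqrt(610) = (3 + (-5 - 15))*4 - I*sqrt(610) = (3 - 20)*4 - I*sqrt(610) = -17*4 - I*sqrt(610) = -68 - I*sqrt(610)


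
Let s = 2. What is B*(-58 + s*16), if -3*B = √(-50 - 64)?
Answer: 26*I*√114/3 ≈ 92.535*I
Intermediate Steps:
B = -I*√114/3 (B = -√(-50 - 64)/3 = -I*√114/3 ≈ -3.559*I)
B*(-58 + s*16) = (-I*√114/3)*(-58 + 2*16) = (-I*√114/3)*(-58 + 32) = -I*√114/3*(-26) = 26*I*√114/3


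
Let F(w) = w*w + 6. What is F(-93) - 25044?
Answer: -16389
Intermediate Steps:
F(w) = 6 + w² (F(w) = w² + 6 = 6 + w²)
F(-93) - 25044 = (6 + (-93)²) - 25044 = (6 + 8649) - 25044 = 8655 - 25044 = -16389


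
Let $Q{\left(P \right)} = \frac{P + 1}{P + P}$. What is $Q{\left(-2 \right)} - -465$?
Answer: $\frac{1861}{4} \approx 465.25$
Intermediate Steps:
$Q{\left(P \right)} = \frac{1 + P}{2 P}$
$Q{\left(-2 \right)} - -465 = \frac{1 - 2}{2 \left(-2\right)} - -465 = \frac{1}{2} \left(- \frac{1}{2}\right) \left(-1\right) + 465 = \frac{1}{4} + 465 = \frac{1861}{4}$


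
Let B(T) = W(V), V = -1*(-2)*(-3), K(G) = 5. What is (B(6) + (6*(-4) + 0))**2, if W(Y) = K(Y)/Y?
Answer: 22201/36 ≈ 616.69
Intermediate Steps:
V = -6 (V = 2*(-3) = -6)
W(Y) = 5/Y
B(T) = -5/6 (B(T) = 5/(-6) = 5*(-1/6) = -5/6)
(B(6) + (6*(-4) + 0))**2 = (-5/6 + (6*(-4) + 0))**2 = (-5/6 + (-24 + 0))**2 = (-5/6 - 24)**2 = (-149/6)**2 = 22201/36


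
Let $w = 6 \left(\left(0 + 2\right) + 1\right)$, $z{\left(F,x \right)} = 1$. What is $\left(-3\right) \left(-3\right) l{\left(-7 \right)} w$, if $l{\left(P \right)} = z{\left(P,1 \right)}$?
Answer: $162$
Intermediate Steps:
$l{\left(P \right)} = 1$
$w = 18$ ($w = 6 \left(2 + 1\right) = 6 \cdot 3 = 18$)
$\left(-3\right) \left(-3\right) l{\left(-7 \right)} w = \left(-3\right) \left(-3\right) 1 \cdot 18 = 9 \cdot 1 \cdot 18 = 9 \cdot 18 = 162$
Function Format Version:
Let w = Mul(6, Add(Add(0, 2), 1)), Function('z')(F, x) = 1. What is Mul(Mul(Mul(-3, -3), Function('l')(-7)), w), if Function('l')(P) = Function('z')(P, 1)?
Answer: 162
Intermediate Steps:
Function('l')(P) = 1
w = 18 (w = Mul(6, Add(2, 1)) = Mul(6, 3) = 18)
Mul(Mul(Mul(-3, -3), Function('l')(-7)), w) = Mul(Mul(Mul(-3, -3), 1), 18) = Mul(Mul(9, 1), 18) = Mul(9, 18) = 162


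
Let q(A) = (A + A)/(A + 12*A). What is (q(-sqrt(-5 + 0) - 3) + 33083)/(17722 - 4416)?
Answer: 430081/172978 ≈ 2.4863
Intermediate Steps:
q(A) = 2/13 (q(A) = (2*A)/((13*A)) = (2*A)*(1/(13*A)) = 2/13)
(q(-sqrt(-5 + 0) - 3) + 33083)/(17722 - 4416) = (2/13 + 33083)/(17722 - 4416) = (430081/13)/13306 = (430081/13)*(1/13306) = 430081/172978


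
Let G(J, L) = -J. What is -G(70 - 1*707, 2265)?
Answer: -637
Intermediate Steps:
-G(70 - 1*707, 2265) = -(-1)*(70 - 1*707) = -(-1)*(70 - 707) = -(-1)*(-637) = -1*637 = -637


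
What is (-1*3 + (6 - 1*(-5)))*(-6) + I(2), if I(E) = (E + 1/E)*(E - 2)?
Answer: -48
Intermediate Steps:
I(E) = (-2 + E)*(E + 1/E) (I(E) = (E + 1/E)*(-2 + E) = (-2 + E)*(E + 1/E))
(-1*3 + (6 - 1*(-5)))*(-6) + I(2) = (-1*3 + (6 - 1*(-5)))*(-6) + (1 + 2² - 2*2 - 2/2) = (-3 + (6 + 5))*(-6) + (1 + 4 - 4 - 2*½) = (-3 + 11)*(-6) + (1 + 4 - 4 - 1) = 8*(-6) + 0 = -48 + 0 = -48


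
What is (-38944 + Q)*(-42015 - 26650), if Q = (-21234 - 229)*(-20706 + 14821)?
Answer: -8670385237315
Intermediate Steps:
Q = 126309755 (Q = -21463*(-5885) = 126309755)
(-38944 + Q)*(-42015 - 26650) = (-38944 + 126309755)*(-42015 - 26650) = 126270811*(-68665) = -8670385237315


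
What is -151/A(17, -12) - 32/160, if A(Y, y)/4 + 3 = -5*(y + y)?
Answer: -1223/2340 ≈ -0.52265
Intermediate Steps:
A(Y, y) = -12 - 40*y (A(Y, y) = -12 + 4*(-5*(y + y)) = -12 + 4*(-10*y) = -12 - 40*y)
-151/A(17, -12) - 32/160 = -151/(-12 - 40*(-12)) - 32/160 = -151/(-12 + 480) - 32*1/160 = -151/468 - 1/5 = -1223/2340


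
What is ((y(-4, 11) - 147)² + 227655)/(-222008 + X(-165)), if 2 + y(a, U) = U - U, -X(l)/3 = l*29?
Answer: -249856/207653 ≈ -1.2032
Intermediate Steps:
X(l) = -87*l (X(l) = -3*l*29 = -87*l)
y(a, U) = -2 (y(a, U) = -2 + (U - U) = -2 + 0 = -2)
((y(-4, 11) - 147)² + 227655)/(-222008 + X(-165)) = ((-2 - 147)² + 227655)/(-222008 - 87*(-165)) = ((-149)² + 227655)/(-222008 + 14355) = (22201 + 227655)/(-207653) = 249856*(-1/207653) = -249856/207653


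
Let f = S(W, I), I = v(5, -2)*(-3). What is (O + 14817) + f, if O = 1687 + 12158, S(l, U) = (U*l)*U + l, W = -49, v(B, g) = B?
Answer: 17588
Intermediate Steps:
I = -15 (I = 5*(-3) = -15)
S(l, U) = l + l*U**2 (S(l, U) = l*U**2 + l = l + l*U**2)
O = 13845
f = -11074 (f = -49*(1 + (-15)**2) = -49*(1 + 225) = -49*226 = -11074)
(O + 14817) + f = (13845 + 14817) - 11074 = 28662 - 11074 = 17588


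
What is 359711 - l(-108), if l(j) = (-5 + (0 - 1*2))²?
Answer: 359662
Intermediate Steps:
l(j) = 49 (l(j) = (-5 + (0 - 2))² = (-5 - 2)² = (-7)² = 49)
359711 - l(-108) = 359711 - 1*49 = 359711 - 49 = 359662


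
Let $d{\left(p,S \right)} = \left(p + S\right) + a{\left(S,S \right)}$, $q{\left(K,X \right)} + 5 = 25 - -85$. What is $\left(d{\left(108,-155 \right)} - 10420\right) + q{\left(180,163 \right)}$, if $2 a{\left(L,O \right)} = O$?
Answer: $- \frac{20879}{2} \approx -10440.0$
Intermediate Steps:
$a{\left(L,O \right)} = \frac{O}{2}$
$q{\left(K,X \right)} = 105$ ($q{\left(K,X \right)} = -5 + \left(25 - -85\right) = -5 + \left(25 + 85\right) = -5 + 110 = 105$)
$d{\left(p,S \right)} = p + \frac{3 S}{2}$ ($d{\left(p,S \right)} = \left(p + S\right) + \frac{S}{2} = \left(S + p\right) + \frac{S}{2} = p + \frac{3 S}{2}$)
$\left(d{\left(108,-155 \right)} - 10420\right) + q{\left(180,163 \right)} = \left(\left(108 + \frac{3}{2} \left(-155\right)\right) - 10420\right) + 105 = \left(\left(108 - \frac{465}{2}\right) - 10420\right) + 105 = \left(- \frac{249}{2} - 10420\right) + 105 = - \frac{21089}{2} + 105 = - \frac{20879}{2}$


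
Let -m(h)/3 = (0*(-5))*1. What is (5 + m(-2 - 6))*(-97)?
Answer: -485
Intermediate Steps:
m(h) = 0 (m(h) = -3*0*(-5) = -0 = -3*0 = 0)
(5 + m(-2 - 6))*(-97) = (5 + 0)*(-97) = 5*(-97) = -485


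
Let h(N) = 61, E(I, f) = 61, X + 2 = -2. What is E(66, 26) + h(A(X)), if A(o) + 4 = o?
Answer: 122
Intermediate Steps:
X = -4 (X = -2 - 2 = -4)
A(o) = -4 + o
E(66, 26) + h(A(X)) = 61 + 61 = 122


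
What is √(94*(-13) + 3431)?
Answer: 47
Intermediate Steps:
√(94*(-13) + 3431) = √(-1222 + 3431) = √2209 = 47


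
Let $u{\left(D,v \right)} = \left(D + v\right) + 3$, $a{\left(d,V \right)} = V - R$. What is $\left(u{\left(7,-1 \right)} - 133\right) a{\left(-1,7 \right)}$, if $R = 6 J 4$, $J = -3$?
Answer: $-9796$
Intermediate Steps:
$R = -72$ ($R = 6 \left(-3\right) 4 = \left(-18\right) 4 = -72$)
$a{\left(d,V \right)} = 72 + V$ ($a{\left(d,V \right)} = V - -72 = V + 72 = 72 + V$)
$u{\left(D,v \right)} = 3 + D + v$
$\left(u{\left(7,-1 \right)} - 133\right) a{\left(-1,7 \right)} = \left(\left(3 + 7 - 1\right) - 133\right) \left(72 + 7\right) = \left(9 - 133\right) 79 = \left(-124\right) 79 = -9796$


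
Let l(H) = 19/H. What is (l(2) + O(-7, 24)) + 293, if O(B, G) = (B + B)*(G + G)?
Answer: -739/2 ≈ -369.50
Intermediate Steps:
O(B, G) = 4*B*G (O(B, G) = (2*B)*(2*G) = 4*B*G)
(l(2) + O(-7, 24)) + 293 = (19/2 + 4*(-7)*24) + 293 = (19*(½) - 672) + 293 = (19/2 - 672) + 293 = -1325/2 + 293 = -739/2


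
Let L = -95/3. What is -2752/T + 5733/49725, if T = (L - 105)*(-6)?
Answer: -56471/17425 ≈ -3.2408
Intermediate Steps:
L = -95/3 (L = -95*⅓ = -95/3 ≈ -31.667)
T = 820 (T = (-95/3 - 105)*(-6) = -410/3*(-6) = 820)
-2752/T + 5733/49725 = -2752/820 + 5733/49725 = -2752*1/820 + 5733*(1/49725) = -688/205 + 49/425 = -56471/17425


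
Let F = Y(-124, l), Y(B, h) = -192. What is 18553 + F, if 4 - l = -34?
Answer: 18361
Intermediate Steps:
l = 38 (l = 4 - 1*(-34) = 4 + 34 = 38)
F = -192
18553 + F = 18553 - 192 = 18361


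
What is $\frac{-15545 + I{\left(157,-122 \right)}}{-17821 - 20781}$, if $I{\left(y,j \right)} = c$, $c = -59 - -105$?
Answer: $\frac{15499}{38602} \approx 0.40151$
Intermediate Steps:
$c = 46$ ($c = -59 + 105 = 46$)
$I{\left(y,j \right)} = 46$
$\frac{-15545 + I{\left(157,-122 \right)}}{-17821 - 20781} = \frac{-15545 + 46}{-17821 - 20781} = - \frac{15499}{-38602} = \left(-15499\right) \left(- \frac{1}{38602}\right) = \frac{15499}{38602}$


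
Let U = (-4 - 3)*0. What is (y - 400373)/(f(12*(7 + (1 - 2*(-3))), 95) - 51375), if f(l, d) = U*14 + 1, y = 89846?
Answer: 310527/51374 ≈ 6.0444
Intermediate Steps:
U = 0 (U = -7*0 = 0)
f(l, d) = 1 (f(l, d) = 0*14 + 1 = 0 + 1 = 1)
(y - 400373)/(f(12*(7 + (1 - 2*(-3))), 95) - 51375) = (89846 - 400373)/(1 - 51375) = -310527/(-51374) = -310527*(-1/51374) = 310527/51374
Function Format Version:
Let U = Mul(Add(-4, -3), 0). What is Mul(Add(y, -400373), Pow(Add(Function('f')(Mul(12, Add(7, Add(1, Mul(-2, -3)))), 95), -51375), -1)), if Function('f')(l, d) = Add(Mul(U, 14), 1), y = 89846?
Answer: Rational(310527, 51374) ≈ 6.0444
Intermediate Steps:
U = 0 (U = Mul(-7, 0) = 0)
Function('f')(l, d) = 1 (Function('f')(l, d) = Add(Mul(0, 14), 1) = Add(0, 1) = 1)
Mul(Add(y, -400373), Pow(Add(Function('f')(Mul(12, Add(7, Add(1, Mul(-2, -3)))), 95), -51375), -1)) = Mul(Add(89846, -400373), Pow(Add(1, -51375), -1)) = Mul(-310527, Pow(-51374, -1)) = Mul(-310527, Rational(-1, 51374)) = Rational(310527, 51374)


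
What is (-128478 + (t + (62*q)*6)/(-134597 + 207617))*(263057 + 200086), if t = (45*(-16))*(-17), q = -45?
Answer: -72416021028543/1217 ≈ -5.9504e+10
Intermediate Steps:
t = 12240 (t = -720*(-17) = 12240)
(-128478 + (t + (62*q)*6)/(-134597 + 207617))*(263057 + 200086) = (-128478 + (12240 + (62*(-45))*6)/(-134597 + 207617))*(263057 + 200086) = (-128478 + (12240 - 2790*6)/73020)*463143 = (-128478 + (12240 - 16740)*(1/73020))*463143 = (-128478 - 4500*1/73020)*463143 = (-128478 - 75/1217)*463143 = -156357801/1217*463143 = -72416021028543/1217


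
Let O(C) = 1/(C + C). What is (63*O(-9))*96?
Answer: -336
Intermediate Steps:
O(C) = 1/(2*C)
(63*O(-9))*96 = (63*((½)/(-9)))*96 = (63*((½)*(-⅑)))*96 = (63*(-1/18))*96 = -7/2*96 = -336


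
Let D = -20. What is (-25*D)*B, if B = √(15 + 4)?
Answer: 500*√19 ≈ 2179.4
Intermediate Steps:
B = √19 ≈ 4.3589
(-25*D)*B = (-25*(-20))*√19 = 500*√19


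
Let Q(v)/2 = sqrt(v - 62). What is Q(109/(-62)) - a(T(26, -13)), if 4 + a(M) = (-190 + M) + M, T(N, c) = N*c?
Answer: 870 + I*sqrt(245086)/31 ≈ 870.0 + 15.97*I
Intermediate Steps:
Q(v) = 2*sqrt(-62 + v) (Q(v) = 2*sqrt(v - 62) = 2*sqrt(-62 + v))
a(M) = -194 + 2*M (a(M) = -4 + ((-190 + M) + M) = -4 + (-190 + 2*M) = -194 + 2*M)
Q(109/(-62)) - a(T(26, -13)) = 2*sqrt(-62 + 109/(-62)) - (-194 + 2*(26*(-13))) = 2*sqrt(-62 + 109*(-1/62)) - (-194 + 2*(-338)) = 2*sqrt(-62 - 109/62) - (-194 - 676) = 2*sqrt(-3953/62) - 1*(-870) = 2*(I*sqrt(245086)/62) + 870 = I*sqrt(245086)/31 + 870 = 870 + I*sqrt(245086)/31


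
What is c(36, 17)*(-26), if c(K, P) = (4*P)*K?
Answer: -63648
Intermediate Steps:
c(K, P) = 4*K*P
c(36, 17)*(-26) = (4*36*17)*(-26) = 2448*(-26) = -63648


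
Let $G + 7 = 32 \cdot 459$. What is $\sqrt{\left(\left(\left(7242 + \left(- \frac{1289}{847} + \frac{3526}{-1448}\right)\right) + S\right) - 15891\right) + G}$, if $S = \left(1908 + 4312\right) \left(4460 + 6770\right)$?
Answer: $\frac{\sqrt{54275797062125933}}{27874} \approx 8358.0$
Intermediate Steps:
$G = 14681$ ($G = -7 + 32 \cdot 459 = -7 + 14688 = 14681$)
$S = 69850600$ ($S = 6220 \cdot 11230 = 69850600$)
$\sqrt{\left(\left(\left(7242 + \left(- \frac{1289}{847} + \frac{3526}{-1448}\right)\right) + S\right) - 15891\right) + G} = \sqrt{\left(\left(\left(7242 + \left(- \frac{1289}{847} + \frac{3526}{-1448}\right)\right) + 69850600\right) - 15891\right) + 14681} = \sqrt{\left(\left(\left(7242 + \left(\left(-1289\right) \frac{1}{847} + 3526 \left(- \frac{1}{1448}\right)\right)\right) + 69850600\right) - 15891\right) + 14681} = \sqrt{\left(\left(\left(7242 - \frac{2426497}{613228}\right) + 69850600\right) - 15891\right) + 14681} = \sqrt{\left(\left(\frac{4438570679}{613228} + 69850600\right) - 15891\right) + 14681} = \sqrt{\left(\frac{42838782307479}{613228} - 15891\right) + 14681} = \sqrt{\frac{42829037501331}{613228} + 14681} = \sqrt{\frac{42838040301599}{613228}} = \frac{\sqrt{54275797062125933}}{27874}$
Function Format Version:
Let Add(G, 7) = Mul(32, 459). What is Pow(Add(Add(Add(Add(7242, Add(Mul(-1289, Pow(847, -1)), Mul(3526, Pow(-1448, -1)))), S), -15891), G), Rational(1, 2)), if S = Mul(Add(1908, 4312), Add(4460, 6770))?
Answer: Mul(Rational(1, 27874), Pow(54275797062125933, Rational(1, 2))) ≈ 8358.0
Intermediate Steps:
G = 14681 (G = Add(-7, Mul(32, 459)) = Add(-7, 14688) = 14681)
S = 69850600 (S = Mul(6220, 11230) = 69850600)
Pow(Add(Add(Add(Add(7242, Add(Mul(-1289, Pow(847, -1)), Mul(3526, Pow(-1448, -1)))), S), -15891), G), Rational(1, 2)) = Pow(Add(Add(Add(Add(7242, Add(Mul(-1289, Pow(847, -1)), Mul(3526, Pow(-1448, -1)))), 69850600), -15891), 14681), Rational(1, 2)) = Pow(Add(Add(Add(Add(7242, Add(Mul(-1289, Rational(1, 847)), Mul(3526, Rational(-1, 1448)))), 69850600), -15891), 14681), Rational(1, 2)) = Pow(Add(Add(Add(Add(7242, Add(Rational(-1289, 847), Rational(-1763, 724))), 69850600), -15891), 14681), Rational(1, 2)) = Pow(Add(Add(Add(Add(7242, Rational(-2426497, 613228)), 69850600), -15891), 14681), Rational(1, 2)) = Pow(Add(Add(Add(Rational(4438570679, 613228), 69850600), -15891), 14681), Rational(1, 2)) = Pow(Add(Add(Rational(42838782307479, 613228), -15891), 14681), Rational(1, 2)) = Pow(Add(Rational(42829037501331, 613228), 14681), Rational(1, 2)) = Pow(Rational(42838040301599, 613228), Rational(1, 2)) = Mul(Rational(1, 27874), Pow(54275797062125933, Rational(1, 2)))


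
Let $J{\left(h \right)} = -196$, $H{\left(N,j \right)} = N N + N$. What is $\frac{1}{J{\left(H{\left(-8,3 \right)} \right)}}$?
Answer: $- \frac{1}{196} \approx -0.005102$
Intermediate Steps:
$H{\left(N,j \right)} = N + N^{2}$ ($H{\left(N,j \right)} = N^{2} + N = N + N^{2}$)
$\frac{1}{J{\left(H{\left(-8,3 \right)} \right)}} = \frac{1}{-196} = - \frac{1}{196}$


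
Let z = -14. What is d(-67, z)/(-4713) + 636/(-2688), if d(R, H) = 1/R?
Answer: -16735639/70732704 ≈ -0.23660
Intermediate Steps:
d(-67, z)/(-4713) + 636/(-2688) = 1/(-67*(-4713)) + 636/(-2688) = -1/67*(-1/4713) + 636*(-1/2688) = 1/315771 - 53/224 = -16735639/70732704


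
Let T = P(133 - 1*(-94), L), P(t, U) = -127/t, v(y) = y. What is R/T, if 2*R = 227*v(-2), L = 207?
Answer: 51529/127 ≈ 405.74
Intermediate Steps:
R = -227 (R = (227*(-2))/2 = (½)*(-454) = -227)
T = -127/227 (T = -127/(133 - 1*(-94)) = -127/(133 + 94) = -127/227 ≈ -0.55947)
R/T = -227/(-127/227) = -227*(-227/127) = 51529/127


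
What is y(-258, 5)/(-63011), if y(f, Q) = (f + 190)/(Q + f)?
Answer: -68/15941783 ≈ -4.2655e-6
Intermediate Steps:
y(f, Q) = (190 + f)/(Q + f)
y(-258, 5)/(-63011) = ((190 - 258)/(5 - 258))/(-63011) = (-68/(-253))*(-1/63011) = -1/253*(-68)*(-1/63011) = (68/253)*(-1/63011) = -68/15941783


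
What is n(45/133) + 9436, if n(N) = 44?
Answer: 9480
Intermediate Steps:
n(45/133) + 9436 = 44 + 9436 = 9480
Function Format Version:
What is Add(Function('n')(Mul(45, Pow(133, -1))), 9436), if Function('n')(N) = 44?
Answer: 9480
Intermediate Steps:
Add(Function('n')(Mul(45, Pow(133, -1))), 9436) = Add(44, 9436) = 9480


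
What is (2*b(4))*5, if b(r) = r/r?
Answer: 10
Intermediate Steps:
b(r) = 1
(2*b(4))*5 = (2*1)*5 = 2*5 = 10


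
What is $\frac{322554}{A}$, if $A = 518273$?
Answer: $\frac{322554}{518273} \approx 0.62236$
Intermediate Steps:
$\frac{322554}{A} = \frac{322554}{518273}$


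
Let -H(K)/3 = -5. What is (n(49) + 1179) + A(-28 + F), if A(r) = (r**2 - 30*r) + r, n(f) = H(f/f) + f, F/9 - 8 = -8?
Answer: 2839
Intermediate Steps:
F = 0 (F = 72 + 9*(-8) = 72 - 72 = 0)
H(K) = 15 (H(K) = -3*(-5) = 15)
n(f) = 15 + f
A(r) = r**2 - 29*r
(n(49) + 1179) + A(-28 + F) = ((15 + 49) + 1179) + (-28 + 0)*(-29 + (-28 + 0)) = (64 + 1179) - 28*(-29 - 28) = 1243 - 28*(-57) = 1243 + 1596 = 2839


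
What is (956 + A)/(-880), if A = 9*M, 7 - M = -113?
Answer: -509/220 ≈ -2.3136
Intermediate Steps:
M = 120 (M = 7 - 1*(-113) = 7 + 113 = 120)
A = 1080 (A = 9*120 = 1080)
(956 + A)/(-880) = (956 + 1080)/(-880) = 2036*(-1/880) = -509/220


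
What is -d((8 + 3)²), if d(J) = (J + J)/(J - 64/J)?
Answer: -29282/14577 ≈ -2.0088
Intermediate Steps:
d(J) = 2*J/(J - 64/J) (d(J) = (2*J)/(J - 64/J) = 2*J/(J - 64/J))
-d((8 + 3)²) = -2*((8 + 3)²)²/(-64 + ((8 + 3)²)²) = -2*(11²)²/(-64 + (11²)²) = -2*121²/(-64 + 121²) = -2*14641/(-64 + 14641) = -2*14641/14577 = -1*29282/14577 = -29282/14577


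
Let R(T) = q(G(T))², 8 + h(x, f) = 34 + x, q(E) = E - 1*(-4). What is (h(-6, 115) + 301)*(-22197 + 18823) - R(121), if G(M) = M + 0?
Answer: -1098679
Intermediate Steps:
G(M) = M
q(E) = 4 + E (q(E) = E + 4 = 4 + E)
h(x, f) = 26 + x (h(x, f) = -8 + (34 + x) = 26 + x)
R(T) = (4 + T)²
(h(-6, 115) + 301)*(-22197 + 18823) - R(121) = ((26 - 6) + 301)*(-22197 + 18823) - (4 + 121)² = (20 + 301)*(-3374) - 1*125² = 321*(-3374) - 1*15625 = -1083054 - 15625 = -1098679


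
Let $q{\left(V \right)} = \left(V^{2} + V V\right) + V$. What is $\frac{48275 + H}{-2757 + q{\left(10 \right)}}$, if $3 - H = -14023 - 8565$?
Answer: $- \frac{7874}{283} \approx -27.823$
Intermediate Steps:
$H = 22591$ ($H = 3 - \left(-14023 - 8565\right) = 3 - -22588 = 3 + 22588 = 22591$)
$q{\left(V \right)} = V + 2 V^{2}$ ($q{\left(V \right)} = \left(V^{2} + V^{2}\right) + V = 2 V^{2} + V = V + 2 V^{2}$)
$\frac{48275 + H}{-2757 + q{\left(10 \right)}} = \frac{48275 + 22591}{-2757 + 10 \left(1 + 2 \cdot 10\right)} = \frac{70866}{-2757 + 10 \left(1 + 20\right)} = \frac{70866}{-2757 + 10 \cdot 21} = \frac{70866}{-2757 + 210} = \frac{70866}{-2547} = 70866 \left(- \frac{1}{2547}\right) = - \frac{7874}{283}$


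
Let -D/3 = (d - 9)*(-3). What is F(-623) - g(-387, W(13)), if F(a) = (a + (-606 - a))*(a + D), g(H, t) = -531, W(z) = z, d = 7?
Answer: 388977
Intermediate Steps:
D = -18 (D = -3*(7 - 9)*(-3) = -(-6)*(-3) = -3*6 = -18)
F(a) = 10908 - 606*a (F(a) = (a + (-606 - a))*(a - 18) = -606*(-18 + a) = 10908 - 606*a)
F(-623) - g(-387, W(13)) = (10908 - 606*(-623)) - 1*(-531) = (10908 + 377538) + 531 = 388446 + 531 = 388977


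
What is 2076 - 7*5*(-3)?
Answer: 2181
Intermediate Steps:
2076 - 7*5*(-3) = 2076 - 35*(-3) = 2076 - 1*(-105) = 2076 + 105 = 2181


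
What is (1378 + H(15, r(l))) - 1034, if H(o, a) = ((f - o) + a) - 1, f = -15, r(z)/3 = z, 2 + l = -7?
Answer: 286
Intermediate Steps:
l = -9 (l = -2 - 7 = -9)
r(z) = 3*z
H(o, a) = -16 + a - o (H(o, a) = ((-15 - o) + a) - 1 = (-15 + a - o) - 1 = -16 + a - o)
(1378 + H(15, r(l))) - 1034 = (1378 + (-16 + 3*(-9) - 1*15)) - 1034 = (1378 + (-16 - 27 - 15)) - 1034 = (1378 - 58) - 1034 = 1320 - 1034 = 286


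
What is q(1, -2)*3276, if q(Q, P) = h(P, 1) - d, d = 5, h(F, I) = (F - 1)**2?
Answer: 13104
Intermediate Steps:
h(F, I) = (-1 + F)**2
q(Q, P) = -5 + (-1 + P)**2 (q(Q, P) = (-1 + P)**2 - 1*5 = (-1 + P)**2 - 5 = -5 + (-1 + P)**2)
q(1, -2)*3276 = (-5 + (-1 - 2)**2)*3276 = (-5 + (-3)**2)*3276 = (-5 + 9)*3276 = 4*3276 = 13104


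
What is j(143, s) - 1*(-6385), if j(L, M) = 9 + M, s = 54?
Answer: 6448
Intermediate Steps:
j(143, s) - 1*(-6385) = (9 + 54) - 1*(-6385) = 63 + 6385 = 6448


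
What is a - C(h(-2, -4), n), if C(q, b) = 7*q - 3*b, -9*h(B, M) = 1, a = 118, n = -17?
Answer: 610/9 ≈ 67.778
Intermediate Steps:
h(B, M) = -⅑ (h(B, M) = -⅑*1 = -⅑)
C(q, b) = -3*b + 7*q
a - C(h(-2, -4), n) = 118 - (-3*(-17) + 7*(-⅑)) = 118 - (51 - 7/9) = 118 - 1*452/9 = 118 - 452/9 = 610/9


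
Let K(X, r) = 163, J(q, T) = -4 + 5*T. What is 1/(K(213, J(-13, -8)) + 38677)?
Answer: 1/38840 ≈ 2.5747e-5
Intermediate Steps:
1/(K(213, J(-13, -8)) + 38677) = 1/(163 + 38677) = 1/38840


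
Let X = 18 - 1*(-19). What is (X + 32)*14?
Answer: 966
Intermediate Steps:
X = 37 (X = 18 + 19 = 37)
(X + 32)*14 = (37 + 32)*14 = 69*14 = 966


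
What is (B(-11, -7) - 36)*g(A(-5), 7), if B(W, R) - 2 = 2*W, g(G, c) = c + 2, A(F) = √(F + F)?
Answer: -504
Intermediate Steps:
A(F) = √2*√F (A(F) = √(2*F) = √2*√F)
g(G, c) = 2 + c
B(W, R) = 2 + 2*W
(B(-11, -7) - 36)*g(A(-5), 7) = ((2 + 2*(-11)) - 36)*(2 + 7) = ((2 - 22) - 36)*9 = (-20 - 36)*9 = -56*9 = -504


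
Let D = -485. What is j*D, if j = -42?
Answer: 20370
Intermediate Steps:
j*D = -42*(-485) = 20370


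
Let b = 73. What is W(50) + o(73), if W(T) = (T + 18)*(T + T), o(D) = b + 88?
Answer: 6961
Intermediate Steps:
o(D) = 161 (o(D) = 73 + 88 = 161)
W(T) = 2*T*(18 + T) (W(T) = (18 + T)*(2*T) = 2*T*(18 + T))
W(50) + o(73) = 2*50*(18 + 50) + 161 = 2*50*68 + 161 = 6800 + 161 = 6961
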